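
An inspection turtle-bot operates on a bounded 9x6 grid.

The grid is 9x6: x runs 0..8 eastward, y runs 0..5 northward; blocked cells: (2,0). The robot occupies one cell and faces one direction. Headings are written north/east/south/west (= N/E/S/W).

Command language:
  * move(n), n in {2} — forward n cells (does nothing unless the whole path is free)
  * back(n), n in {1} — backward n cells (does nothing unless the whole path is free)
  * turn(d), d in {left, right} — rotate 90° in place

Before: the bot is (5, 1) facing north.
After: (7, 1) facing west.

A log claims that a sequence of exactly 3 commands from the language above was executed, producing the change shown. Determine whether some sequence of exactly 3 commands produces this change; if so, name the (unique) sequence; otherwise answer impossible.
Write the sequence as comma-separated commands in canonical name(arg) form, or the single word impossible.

key: order matters: swapping turn(left) and back(1) lands elsewhere
from: (5, 1) facing north
[1] after turn(left): (5, 1) facing west
[2] after back(1): (6, 1) facing west
[3] after back(1): (7, 1) facing west
no rival 3-sequence matches.

turn(left), back(1), back(1)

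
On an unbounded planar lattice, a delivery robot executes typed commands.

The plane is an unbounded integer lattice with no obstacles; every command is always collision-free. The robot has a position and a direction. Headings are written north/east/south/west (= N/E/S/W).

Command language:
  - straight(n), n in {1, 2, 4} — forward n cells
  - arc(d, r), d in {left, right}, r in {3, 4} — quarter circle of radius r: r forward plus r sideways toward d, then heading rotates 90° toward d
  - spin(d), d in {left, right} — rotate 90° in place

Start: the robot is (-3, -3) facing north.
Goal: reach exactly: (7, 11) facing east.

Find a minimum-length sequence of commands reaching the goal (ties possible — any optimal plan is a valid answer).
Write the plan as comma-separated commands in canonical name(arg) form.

straight(4), arc(right, 3), arc(left, 4), arc(right, 3)

begin: (-3, -3) facing north
step 1 (straight(4)): (-3, 1) facing north
step 2 (arc(right, 3)): (0, 4) facing east
step 3 (arc(left, 4)): (4, 8) facing north
step 4 (arc(right, 3)): (7, 11) facing east
no 3-step plan works, so 4 is optimal.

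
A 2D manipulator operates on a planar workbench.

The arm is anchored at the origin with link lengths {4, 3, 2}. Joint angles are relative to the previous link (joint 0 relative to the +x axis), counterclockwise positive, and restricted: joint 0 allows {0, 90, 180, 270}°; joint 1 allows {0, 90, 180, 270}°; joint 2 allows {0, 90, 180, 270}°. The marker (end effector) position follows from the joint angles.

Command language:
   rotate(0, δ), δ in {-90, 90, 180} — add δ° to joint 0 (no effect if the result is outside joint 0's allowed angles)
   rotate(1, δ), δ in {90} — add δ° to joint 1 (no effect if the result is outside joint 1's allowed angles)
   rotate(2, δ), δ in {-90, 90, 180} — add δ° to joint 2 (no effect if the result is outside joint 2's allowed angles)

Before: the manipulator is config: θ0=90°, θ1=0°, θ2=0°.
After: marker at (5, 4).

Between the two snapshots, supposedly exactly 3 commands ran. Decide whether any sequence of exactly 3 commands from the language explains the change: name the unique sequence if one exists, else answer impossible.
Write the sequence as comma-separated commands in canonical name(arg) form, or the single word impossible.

start: config: θ0=90°, θ1=0°, θ2=0°
1. rotate(1, 90) → config: θ0=90°, θ1=90°, θ2=0°
2. rotate(1, 90) → config: θ0=90°, θ1=180°, θ2=0°
3. rotate(1, 90) → config: θ0=90°, θ1=270°, θ2=0°
no rival 3-sequence matches.

rotate(1, 90), rotate(1, 90), rotate(1, 90)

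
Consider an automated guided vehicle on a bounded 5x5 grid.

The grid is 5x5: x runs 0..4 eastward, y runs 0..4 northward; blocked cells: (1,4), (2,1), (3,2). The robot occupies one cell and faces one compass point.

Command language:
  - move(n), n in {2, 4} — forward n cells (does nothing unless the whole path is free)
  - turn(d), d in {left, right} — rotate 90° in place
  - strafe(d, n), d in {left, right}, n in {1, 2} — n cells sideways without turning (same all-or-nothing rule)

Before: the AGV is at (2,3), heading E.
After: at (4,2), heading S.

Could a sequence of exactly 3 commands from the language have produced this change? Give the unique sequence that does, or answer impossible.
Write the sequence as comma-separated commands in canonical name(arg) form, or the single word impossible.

move(2), strafe(right, 1), turn(right)

key: running turn(right) before move(2) would end elsewhere — order is forced
initial: at (2,3), heading E
1. move(2) → at (4,3), heading E
2. strafe(right, 1) → at (4,2), heading E
3. turn(right) → at (4,2), heading S
uniquely the one of 512 3-step routes that fits.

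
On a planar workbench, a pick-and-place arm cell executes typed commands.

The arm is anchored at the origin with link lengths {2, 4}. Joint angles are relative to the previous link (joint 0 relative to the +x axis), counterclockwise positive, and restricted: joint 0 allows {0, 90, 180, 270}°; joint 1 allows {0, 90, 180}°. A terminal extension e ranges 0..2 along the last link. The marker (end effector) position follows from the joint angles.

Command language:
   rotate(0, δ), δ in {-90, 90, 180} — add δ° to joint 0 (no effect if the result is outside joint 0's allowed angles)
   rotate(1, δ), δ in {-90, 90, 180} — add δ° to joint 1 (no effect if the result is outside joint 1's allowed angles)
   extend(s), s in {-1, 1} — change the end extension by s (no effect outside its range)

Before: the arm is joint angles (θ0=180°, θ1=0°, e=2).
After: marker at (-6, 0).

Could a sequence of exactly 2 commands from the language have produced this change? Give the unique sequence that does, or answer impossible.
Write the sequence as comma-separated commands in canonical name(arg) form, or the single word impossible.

extend(-1), extend(-1)

from: joint angles (θ0=180°, θ1=0°, e=2)
1. extend(-1) → joint angles (θ0=180°, θ1=0°, e=1)
2. extend(-1) → joint angles (θ0=180°, θ1=0°, e=0)
all 64 alternatives checked — unique.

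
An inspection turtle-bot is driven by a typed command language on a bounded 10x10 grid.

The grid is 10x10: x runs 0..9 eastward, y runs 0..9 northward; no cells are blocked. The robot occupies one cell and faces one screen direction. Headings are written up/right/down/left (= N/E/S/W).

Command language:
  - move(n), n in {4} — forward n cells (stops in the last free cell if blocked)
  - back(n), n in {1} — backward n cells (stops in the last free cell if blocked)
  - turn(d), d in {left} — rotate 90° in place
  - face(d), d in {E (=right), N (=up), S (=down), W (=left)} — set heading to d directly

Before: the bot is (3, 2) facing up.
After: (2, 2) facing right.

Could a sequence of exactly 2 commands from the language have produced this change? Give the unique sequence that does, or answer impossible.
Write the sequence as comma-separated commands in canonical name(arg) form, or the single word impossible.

face(E), back(1)

key: cell and facing (now E) both changed — the 2 commands mix motion and turning
from: (3, 2) facing up
[1] after face(E): (3, 2) facing right
[2] after back(1): (2, 2) facing right
no rival 2-sequence matches.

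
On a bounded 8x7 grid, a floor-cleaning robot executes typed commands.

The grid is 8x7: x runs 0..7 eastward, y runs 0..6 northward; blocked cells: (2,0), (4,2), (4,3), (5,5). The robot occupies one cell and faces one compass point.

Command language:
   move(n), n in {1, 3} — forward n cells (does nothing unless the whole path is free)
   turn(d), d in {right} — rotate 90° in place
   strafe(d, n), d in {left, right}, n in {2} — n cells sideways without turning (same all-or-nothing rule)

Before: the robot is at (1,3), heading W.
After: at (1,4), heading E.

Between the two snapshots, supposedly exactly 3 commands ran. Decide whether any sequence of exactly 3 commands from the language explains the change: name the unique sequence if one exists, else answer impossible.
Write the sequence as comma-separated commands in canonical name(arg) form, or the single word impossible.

key: position moved to (1,4) AND the heading swung to E — translation plus rotation needed
start: at (1,3), heading W
1. turn(right) → at (1,3), heading N
2. move(1) → at (1,4), heading N
3. turn(right) → at (1,4), heading E
no rival 3-sequence matches.

turn(right), move(1), turn(right)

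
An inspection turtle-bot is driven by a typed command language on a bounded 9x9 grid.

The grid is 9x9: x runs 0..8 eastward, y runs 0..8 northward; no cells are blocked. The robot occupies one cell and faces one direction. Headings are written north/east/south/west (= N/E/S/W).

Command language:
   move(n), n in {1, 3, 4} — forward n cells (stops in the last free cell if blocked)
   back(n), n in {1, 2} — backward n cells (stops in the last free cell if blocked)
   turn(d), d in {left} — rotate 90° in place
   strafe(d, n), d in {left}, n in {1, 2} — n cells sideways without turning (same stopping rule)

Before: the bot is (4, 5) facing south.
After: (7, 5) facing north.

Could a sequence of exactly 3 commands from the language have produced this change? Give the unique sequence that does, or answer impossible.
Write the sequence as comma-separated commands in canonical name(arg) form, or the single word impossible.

turn(left), move(3), turn(left)

key: cell and facing (now N) both changed — the 3 commands mix motion and turning
start: (4, 5) facing south
step 1 (turn(left)): (4, 5) facing east
step 2 (move(3)): (7, 5) facing east
step 3 (turn(left)): (7, 5) facing north
no other 3-command option fits: unique.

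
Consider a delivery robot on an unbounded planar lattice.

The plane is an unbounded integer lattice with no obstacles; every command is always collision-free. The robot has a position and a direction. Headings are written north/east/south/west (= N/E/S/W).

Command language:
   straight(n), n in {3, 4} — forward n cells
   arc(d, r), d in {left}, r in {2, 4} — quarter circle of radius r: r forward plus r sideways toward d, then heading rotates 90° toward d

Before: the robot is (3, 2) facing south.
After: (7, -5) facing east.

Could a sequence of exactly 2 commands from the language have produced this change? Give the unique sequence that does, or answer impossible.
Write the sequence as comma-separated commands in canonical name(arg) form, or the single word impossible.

straight(3), arc(left, 4)

key: order matters: swapping straight(3) and arc(left, 4) lands elsewhere
begin: (3, 2) facing south
1. straight(3) → (3, -1) facing south
2. arc(left, 4) → (7, -5) facing east
no other 2-command option fits: unique.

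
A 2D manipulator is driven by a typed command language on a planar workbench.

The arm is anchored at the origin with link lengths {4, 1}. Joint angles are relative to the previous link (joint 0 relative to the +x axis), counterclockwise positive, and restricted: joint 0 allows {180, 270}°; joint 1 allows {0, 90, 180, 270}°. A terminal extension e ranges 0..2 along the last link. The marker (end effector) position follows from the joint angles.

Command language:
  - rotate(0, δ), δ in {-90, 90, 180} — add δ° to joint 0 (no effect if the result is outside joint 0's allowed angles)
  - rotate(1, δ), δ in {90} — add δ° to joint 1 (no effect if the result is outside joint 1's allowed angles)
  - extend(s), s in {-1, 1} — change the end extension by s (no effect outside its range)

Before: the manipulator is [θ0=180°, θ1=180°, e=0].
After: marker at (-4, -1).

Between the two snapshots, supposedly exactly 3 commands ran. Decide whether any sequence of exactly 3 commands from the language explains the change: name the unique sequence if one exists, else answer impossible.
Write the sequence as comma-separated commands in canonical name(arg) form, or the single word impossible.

t0: [θ0=180°, θ1=180°, e=0]
[1] after rotate(1, 90): [θ0=180°, θ1=270°, e=0]
[2] after rotate(1, 90): [θ0=180°, θ1=0°, e=0]
[3] after rotate(1, 90): [θ0=180°, θ1=90°, e=0]
no other 3-command option fits: unique.

rotate(1, 90), rotate(1, 90), rotate(1, 90)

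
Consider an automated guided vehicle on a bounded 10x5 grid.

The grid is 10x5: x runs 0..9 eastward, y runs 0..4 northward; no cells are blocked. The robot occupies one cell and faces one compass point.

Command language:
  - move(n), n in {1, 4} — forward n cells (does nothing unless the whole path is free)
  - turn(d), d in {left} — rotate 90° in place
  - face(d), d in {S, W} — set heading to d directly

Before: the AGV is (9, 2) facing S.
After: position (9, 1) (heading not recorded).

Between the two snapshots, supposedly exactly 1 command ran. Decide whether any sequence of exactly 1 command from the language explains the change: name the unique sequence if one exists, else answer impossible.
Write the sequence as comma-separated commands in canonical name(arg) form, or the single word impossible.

move(1)

begin: (9, 2) facing S
1. move(1) → (9, 1) facing S
no other 1-command option fits: unique.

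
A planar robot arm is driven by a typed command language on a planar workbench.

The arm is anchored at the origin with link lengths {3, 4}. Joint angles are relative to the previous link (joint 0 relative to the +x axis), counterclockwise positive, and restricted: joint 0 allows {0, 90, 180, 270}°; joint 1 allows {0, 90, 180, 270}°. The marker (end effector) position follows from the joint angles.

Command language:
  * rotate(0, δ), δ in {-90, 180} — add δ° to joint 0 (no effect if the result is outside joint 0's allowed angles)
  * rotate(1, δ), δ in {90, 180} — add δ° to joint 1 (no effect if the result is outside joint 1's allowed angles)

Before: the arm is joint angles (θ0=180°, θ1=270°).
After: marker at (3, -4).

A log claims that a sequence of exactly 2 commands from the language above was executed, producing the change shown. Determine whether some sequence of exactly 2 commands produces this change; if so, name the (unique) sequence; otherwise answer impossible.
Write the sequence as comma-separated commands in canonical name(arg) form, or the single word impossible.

t0: joint angles (θ0=180°, θ1=270°)
t=1 rotate(0, -90) ⇒ joint angles (θ0=90°, θ1=270°)
t=2 rotate(0, -90) ⇒ joint angles (θ0=0°, θ1=270°)
no rival 2-sequence matches.

rotate(0, -90), rotate(0, -90)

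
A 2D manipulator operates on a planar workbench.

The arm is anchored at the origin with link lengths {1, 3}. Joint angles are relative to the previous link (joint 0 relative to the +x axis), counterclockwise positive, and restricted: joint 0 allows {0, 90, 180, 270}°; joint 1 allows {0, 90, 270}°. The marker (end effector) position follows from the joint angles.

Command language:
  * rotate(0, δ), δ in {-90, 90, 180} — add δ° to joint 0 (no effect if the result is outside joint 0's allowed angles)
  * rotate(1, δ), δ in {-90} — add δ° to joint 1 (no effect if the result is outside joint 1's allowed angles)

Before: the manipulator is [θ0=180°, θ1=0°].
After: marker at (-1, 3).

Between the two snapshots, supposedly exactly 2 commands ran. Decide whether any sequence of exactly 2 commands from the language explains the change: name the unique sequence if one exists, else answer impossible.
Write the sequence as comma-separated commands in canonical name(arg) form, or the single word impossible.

start: [θ0=180°, θ1=0°]
[1] after rotate(1, -90): [θ0=180°, θ1=270°]
[2] after rotate(1, -90): [θ0=180°, θ1=270°]
no other 2-command option fits: unique.

rotate(1, -90), rotate(1, -90)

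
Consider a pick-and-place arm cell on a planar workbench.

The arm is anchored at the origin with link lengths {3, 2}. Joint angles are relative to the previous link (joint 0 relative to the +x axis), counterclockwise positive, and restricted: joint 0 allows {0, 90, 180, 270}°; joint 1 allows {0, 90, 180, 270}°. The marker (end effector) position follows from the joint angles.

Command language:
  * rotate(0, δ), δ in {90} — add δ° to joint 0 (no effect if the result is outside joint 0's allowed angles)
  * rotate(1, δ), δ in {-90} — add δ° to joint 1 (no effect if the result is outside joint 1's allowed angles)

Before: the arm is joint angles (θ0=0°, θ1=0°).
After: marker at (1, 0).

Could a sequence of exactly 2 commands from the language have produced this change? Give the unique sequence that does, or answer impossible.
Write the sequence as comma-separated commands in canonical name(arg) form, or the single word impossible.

rotate(1, -90), rotate(1, -90)

initial: joint angles (θ0=0°, θ1=0°)
step 1 (rotate(1, -90)): joint angles (θ0=0°, θ1=270°)
step 2 (rotate(1, -90)): joint angles (θ0=0°, θ1=180°)
no other 2-command option fits: unique.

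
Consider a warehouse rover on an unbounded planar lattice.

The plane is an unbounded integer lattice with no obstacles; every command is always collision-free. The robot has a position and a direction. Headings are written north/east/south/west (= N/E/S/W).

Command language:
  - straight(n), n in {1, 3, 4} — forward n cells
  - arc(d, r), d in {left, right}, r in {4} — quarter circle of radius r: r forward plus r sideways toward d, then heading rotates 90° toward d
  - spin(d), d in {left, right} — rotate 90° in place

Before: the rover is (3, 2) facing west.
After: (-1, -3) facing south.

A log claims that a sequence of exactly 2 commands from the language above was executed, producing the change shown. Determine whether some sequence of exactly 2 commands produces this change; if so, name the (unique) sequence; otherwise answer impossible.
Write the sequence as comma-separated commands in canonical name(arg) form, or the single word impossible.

key: position moved to (-1,-3) AND the heading swung to S — translation plus rotation needed
t0: (3, 2) facing west
1. arc(left, 4) → (-1, -2) facing south
2. straight(1) → (-1, -3) facing south
all 49 alternatives checked — unique.

arc(left, 4), straight(1)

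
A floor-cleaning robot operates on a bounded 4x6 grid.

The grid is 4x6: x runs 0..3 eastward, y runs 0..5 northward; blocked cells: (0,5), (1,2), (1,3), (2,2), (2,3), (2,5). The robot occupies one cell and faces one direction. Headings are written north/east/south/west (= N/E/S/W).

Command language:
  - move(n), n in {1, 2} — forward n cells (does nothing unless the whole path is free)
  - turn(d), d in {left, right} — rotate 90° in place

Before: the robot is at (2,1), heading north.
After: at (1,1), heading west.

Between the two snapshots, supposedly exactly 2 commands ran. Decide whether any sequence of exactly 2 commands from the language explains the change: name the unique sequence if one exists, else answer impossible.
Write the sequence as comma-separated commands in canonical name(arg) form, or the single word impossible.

key: cell and facing (now W) both changed — the 2 commands mix motion and turning
initial: at (2,1), heading north
step 1 (turn(left)): at (2,1), heading west
step 2 (move(1)): at (1,1), heading west
uniquely the one of 16 2-step routes that fits.

turn(left), move(1)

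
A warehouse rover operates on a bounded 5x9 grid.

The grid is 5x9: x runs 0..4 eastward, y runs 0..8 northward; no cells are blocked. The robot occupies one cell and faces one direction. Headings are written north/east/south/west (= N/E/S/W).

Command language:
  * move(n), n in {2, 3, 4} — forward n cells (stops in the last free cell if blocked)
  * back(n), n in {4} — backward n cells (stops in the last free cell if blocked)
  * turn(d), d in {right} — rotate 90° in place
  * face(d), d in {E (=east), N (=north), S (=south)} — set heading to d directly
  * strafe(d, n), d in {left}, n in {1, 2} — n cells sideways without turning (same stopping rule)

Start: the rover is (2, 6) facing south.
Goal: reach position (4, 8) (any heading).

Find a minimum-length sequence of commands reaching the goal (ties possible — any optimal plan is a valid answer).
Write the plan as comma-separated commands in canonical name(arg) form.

strafe(left, 2), back(4)

t0: (2, 6) facing south
step 1 (strafe(left, 2)): (4, 6) facing south
step 2 (back(4)): (4, 8) facing south
nothing shorter than 2 reaches the goal.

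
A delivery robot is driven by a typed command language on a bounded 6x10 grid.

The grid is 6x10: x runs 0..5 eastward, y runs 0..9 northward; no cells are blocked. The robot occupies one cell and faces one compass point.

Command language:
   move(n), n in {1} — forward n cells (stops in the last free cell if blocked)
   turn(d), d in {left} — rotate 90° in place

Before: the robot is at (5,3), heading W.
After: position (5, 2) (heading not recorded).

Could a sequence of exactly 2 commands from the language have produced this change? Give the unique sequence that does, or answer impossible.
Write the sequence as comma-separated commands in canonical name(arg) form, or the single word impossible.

turn(left), move(1)

key: running move(1) before turn(left) would end elsewhere — order is forced
start: at (5,3), heading W
1. turn(left) → at (5,3), heading S
2. move(1) → at (5,2), heading S
all 4 alternatives checked — unique.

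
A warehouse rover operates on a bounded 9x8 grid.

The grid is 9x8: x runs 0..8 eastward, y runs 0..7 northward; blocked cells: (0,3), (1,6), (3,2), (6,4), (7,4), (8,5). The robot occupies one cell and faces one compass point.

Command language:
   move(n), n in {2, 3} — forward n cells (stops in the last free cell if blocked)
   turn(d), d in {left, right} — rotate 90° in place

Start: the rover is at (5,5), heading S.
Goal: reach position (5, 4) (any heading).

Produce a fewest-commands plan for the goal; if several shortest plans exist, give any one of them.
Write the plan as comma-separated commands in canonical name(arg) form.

t0: at (5,5), heading S
step 1 (move(3)): at (5,2), heading S
step 2 (turn(left)): at (5,2), heading E
step 3 (turn(left)): at (5,2), heading N
step 4 (move(2)): at (5,4), heading N
minimal: 4 command(s), checked below 4.

move(3), turn(left), turn(left), move(2)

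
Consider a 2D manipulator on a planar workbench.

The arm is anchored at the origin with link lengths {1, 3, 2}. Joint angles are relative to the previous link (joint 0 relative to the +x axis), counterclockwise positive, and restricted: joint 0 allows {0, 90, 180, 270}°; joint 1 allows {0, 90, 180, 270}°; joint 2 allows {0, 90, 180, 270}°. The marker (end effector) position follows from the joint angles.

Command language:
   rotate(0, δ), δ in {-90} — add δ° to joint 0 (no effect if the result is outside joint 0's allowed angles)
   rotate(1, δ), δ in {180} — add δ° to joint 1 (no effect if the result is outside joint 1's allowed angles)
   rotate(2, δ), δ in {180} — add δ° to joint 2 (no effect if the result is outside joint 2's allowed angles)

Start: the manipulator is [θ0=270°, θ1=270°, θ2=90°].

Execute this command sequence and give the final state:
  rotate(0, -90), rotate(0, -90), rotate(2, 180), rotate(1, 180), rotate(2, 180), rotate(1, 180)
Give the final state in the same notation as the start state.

[θ0=90°, θ1=270°, θ2=90°]

initial: [θ0=270°, θ1=270°, θ2=90°]
1. rotate(0, -90) → [θ0=180°, θ1=270°, θ2=90°]
2. rotate(0, -90) → [θ0=90°, θ1=270°, θ2=90°]
3. rotate(2, 180) → [θ0=90°, θ1=270°, θ2=270°]
4. rotate(1, 180) → [θ0=90°, θ1=90°, θ2=270°]
5. rotate(2, 180) → [θ0=90°, θ1=90°, θ2=90°]
6. rotate(1, 180) → [θ0=90°, θ1=270°, θ2=90°]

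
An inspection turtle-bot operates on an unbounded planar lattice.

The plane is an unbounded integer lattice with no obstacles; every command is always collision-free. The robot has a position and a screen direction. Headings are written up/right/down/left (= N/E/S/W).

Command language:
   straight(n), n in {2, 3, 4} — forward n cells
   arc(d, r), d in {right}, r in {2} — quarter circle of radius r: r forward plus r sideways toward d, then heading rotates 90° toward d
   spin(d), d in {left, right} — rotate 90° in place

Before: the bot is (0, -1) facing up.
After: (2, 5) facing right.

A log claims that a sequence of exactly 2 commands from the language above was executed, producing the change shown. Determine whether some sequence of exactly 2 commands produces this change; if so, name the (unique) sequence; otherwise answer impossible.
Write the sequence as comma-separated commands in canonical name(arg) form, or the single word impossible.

key: cell and facing (now E) both changed — the 2 commands mix motion and turning
from: (0, -1) facing up
[1] after straight(4): (0, 3) facing up
[2] after arc(right, 2): (2, 5) facing right
no rival 2-sequence matches.

straight(4), arc(right, 2)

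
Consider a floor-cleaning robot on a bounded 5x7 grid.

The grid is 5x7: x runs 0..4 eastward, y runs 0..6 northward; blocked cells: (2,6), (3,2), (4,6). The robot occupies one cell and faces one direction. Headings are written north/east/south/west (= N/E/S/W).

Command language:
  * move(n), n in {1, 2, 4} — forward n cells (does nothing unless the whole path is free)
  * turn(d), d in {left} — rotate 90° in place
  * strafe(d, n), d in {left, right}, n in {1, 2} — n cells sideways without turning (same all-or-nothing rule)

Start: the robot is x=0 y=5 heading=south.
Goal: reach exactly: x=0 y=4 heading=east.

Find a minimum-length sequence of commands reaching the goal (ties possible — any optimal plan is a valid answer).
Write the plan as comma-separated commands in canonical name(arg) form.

turn(left), strafe(right, 1)

begin: x=0 y=5 heading=south
t=1 turn(left) ⇒ x=0 y=5 heading=east
t=2 strafe(right, 1) ⇒ x=0 y=4 heading=east
nothing shorter than 2 reaches the goal.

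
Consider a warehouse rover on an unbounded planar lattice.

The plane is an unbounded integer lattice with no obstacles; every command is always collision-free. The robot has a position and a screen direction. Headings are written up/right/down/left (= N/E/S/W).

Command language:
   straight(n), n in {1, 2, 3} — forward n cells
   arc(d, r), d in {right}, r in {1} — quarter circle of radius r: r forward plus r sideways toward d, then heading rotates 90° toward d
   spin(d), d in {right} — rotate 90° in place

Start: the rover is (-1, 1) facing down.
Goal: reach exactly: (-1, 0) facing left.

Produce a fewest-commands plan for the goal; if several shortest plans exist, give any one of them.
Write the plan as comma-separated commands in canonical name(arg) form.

from: (-1, 1) facing down
t=1 straight(1) ⇒ (-1, 0) facing down
t=2 spin(right) ⇒ (-1, 0) facing left
no 1-step plan works, so 2 is optimal.

straight(1), spin(right)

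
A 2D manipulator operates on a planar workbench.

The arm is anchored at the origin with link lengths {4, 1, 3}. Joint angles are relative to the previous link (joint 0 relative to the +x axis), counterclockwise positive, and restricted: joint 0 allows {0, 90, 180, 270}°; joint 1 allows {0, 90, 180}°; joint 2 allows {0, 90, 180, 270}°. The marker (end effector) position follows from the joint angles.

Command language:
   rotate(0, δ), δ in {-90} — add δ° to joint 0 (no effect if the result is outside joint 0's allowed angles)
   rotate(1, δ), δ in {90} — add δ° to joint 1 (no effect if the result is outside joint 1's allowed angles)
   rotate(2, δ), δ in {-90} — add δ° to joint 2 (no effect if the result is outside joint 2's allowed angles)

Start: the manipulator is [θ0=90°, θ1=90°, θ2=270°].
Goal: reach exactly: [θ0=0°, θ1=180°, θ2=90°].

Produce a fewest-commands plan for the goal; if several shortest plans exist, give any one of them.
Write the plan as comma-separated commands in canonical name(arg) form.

start: [θ0=90°, θ1=90°, θ2=270°]
step 1 (rotate(0, -90)): [θ0=0°, θ1=90°, θ2=270°]
step 2 (rotate(1, 90)): [θ0=0°, θ1=180°, θ2=270°]
step 3 (rotate(2, -90)): [θ0=0°, θ1=180°, θ2=180°]
step 4 (rotate(2, -90)): [θ0=0°, θ1=180°, θ2=90°]
nothing shorter than 4 reaches the goal.

rotate(0, -90), rotate(1, 90), rotate(2, -90), rotate(2, -90)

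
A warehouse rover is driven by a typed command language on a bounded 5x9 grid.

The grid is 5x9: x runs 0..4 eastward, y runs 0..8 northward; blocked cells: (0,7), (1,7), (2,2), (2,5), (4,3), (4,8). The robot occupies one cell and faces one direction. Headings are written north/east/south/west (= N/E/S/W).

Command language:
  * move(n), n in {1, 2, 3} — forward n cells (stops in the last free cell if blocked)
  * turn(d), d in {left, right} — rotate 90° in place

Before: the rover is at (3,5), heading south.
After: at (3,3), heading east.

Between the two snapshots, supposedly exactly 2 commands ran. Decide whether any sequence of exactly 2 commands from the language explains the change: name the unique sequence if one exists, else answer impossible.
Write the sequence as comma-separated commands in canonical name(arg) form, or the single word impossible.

move(2), turn(left)

key: cell and facing (now E) both changed — the 2 commands mix motion and turning
initial: at (3,5), heading south
1. move(2) → at (3,3), heading south
2. turn(left) → at (3,3), heading east
no other 2-command option fits: unique.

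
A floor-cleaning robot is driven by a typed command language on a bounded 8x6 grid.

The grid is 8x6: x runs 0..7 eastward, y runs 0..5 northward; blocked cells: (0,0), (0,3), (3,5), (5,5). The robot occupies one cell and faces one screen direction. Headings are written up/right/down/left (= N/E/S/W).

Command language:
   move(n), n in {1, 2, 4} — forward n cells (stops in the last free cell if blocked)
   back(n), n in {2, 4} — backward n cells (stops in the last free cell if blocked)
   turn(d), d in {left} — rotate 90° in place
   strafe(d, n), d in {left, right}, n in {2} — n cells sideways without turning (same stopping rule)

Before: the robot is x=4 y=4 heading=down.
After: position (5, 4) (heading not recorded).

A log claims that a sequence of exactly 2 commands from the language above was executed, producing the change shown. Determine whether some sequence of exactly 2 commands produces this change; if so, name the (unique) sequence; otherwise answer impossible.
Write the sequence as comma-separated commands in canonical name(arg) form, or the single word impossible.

key: running move(1) before turn(left) would end elsewhere — order is forced
from: x=4 y=4 heading=down
1. turn(left) → x=4 y=4 heading=right
2. move(1) → x=5 y=4 heading=right
uniquely the one of 64 2-step routes that fits.

turn(left), move(1)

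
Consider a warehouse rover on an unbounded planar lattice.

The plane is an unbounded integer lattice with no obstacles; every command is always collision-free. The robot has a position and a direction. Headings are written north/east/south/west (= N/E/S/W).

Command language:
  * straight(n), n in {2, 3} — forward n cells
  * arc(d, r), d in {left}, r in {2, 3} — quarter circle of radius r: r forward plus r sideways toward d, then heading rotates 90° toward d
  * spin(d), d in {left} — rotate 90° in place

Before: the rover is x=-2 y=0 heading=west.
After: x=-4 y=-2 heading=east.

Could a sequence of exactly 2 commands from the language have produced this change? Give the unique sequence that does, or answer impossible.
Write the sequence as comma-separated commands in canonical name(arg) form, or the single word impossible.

key: order matters: swapping arc(left, 2) and spin(left) lands elsewhere
t0: x=-2 y=0 heading=west
1. arc(left, 2) → x=-4 y=-2 heading=south
2. spin(left) → x=-4 y=-2 heading=east
no rival 2-sequence matches.

arc(left, 2), spin(left)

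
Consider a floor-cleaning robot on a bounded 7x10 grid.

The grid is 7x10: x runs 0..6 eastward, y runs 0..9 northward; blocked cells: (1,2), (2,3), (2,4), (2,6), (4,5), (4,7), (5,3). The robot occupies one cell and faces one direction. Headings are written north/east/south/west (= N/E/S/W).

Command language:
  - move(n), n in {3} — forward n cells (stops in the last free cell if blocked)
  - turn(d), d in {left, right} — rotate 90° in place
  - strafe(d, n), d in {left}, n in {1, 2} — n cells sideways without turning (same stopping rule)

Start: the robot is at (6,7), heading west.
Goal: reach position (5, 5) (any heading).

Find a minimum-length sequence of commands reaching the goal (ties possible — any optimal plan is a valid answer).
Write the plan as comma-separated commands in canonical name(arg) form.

strafe(left, 2), move(3)

t0: at (6,7), heading west
1. strafe(left, 2) → at (6,5), heading west
2. move(3) → at (5,5), heading west
nothing shorter than 2 reaches the goal.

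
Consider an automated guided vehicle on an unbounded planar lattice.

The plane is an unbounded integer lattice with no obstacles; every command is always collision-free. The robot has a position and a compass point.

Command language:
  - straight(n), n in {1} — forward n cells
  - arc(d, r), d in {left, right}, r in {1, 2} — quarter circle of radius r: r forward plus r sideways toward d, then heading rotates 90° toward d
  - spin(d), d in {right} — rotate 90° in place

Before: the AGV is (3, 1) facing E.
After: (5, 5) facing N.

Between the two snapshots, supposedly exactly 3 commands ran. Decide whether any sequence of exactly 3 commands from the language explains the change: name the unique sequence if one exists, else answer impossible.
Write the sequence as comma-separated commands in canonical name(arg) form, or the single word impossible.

key: running straight(1) before arc(left, 2) would end elsewhere — order is forced
t0: (3, 1) facing E
1. arc(left, 2) → (5, 3) facing N
2. straight(1) → (5, 4) facing N
3. straight(1) → (5, 5) facing N
no rival 3-sequence matches.

arc(left, 2), straight(1), straight(1)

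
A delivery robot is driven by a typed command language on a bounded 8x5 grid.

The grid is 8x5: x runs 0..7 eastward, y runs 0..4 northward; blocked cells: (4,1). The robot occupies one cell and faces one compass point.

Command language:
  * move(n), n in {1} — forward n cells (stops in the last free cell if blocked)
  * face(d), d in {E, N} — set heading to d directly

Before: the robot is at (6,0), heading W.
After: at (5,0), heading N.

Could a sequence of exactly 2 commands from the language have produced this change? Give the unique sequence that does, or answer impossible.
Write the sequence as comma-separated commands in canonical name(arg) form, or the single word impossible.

move(1), face(N)

key: position moved to (5,0) AND the heading swung to N — translation plus rotation needed
t0: at (6,0), heading W
[1] after move(1): at (5,0), heading W
[2] after face(N): at (5,0), heading N
no other 2-command option fits: unique.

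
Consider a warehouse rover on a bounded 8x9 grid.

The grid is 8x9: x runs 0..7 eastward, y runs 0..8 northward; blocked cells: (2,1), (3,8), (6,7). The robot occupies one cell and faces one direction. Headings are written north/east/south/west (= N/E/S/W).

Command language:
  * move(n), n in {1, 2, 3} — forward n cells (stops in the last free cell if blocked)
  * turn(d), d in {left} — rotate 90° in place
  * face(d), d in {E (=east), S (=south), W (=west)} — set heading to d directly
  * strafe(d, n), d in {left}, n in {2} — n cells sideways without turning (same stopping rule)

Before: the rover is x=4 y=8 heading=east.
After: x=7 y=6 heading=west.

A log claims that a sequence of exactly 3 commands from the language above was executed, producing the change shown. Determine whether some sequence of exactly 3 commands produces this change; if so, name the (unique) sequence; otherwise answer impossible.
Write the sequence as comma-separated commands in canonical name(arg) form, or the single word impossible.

move(3), face(W), strafe(left, 2)

key: running strafe(left, 2) before move(3) would end elsewhere — order is forced
t0: x=4 y=8 heading=east
t=1 move(3) ⇒ x=7 y=8 heading=east
t=2 face(W) ⇒ x=7 y=8 heading=west
t=3 strafe(left, 2) ⇒ x=7 y=6 heading=west
no rival 3-sequence matches.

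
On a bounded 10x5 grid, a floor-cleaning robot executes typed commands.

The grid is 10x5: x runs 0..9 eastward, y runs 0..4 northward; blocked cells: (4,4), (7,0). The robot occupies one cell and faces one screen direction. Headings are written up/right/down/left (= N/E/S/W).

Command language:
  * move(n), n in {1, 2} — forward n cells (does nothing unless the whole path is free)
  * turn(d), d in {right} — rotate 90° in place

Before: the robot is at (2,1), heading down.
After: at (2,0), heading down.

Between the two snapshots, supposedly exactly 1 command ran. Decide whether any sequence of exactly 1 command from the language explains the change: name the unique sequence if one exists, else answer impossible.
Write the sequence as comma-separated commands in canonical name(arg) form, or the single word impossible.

key: heading stays S — the single command does not turn
initial: at (2,1), heading down
step 1 (move(1)): at (2,0), heading down
no rival 1-sequence matches.

move(1)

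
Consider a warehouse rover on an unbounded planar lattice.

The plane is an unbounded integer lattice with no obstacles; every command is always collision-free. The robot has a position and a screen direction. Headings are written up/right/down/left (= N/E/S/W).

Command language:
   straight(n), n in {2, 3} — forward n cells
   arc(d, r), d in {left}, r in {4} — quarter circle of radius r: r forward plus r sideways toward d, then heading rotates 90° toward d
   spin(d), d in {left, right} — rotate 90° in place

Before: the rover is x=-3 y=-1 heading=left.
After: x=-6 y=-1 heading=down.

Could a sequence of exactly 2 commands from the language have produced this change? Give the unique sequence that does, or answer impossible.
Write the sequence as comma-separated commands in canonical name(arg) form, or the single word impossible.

key: order matters: swapping straight(3) and spin(left) lands elsewhere
from: x=-3 y=-1 heading=left
t=1 straight(3) ⇒ x=-6 y=-1 heading=left
t=2 spin(left) ⇒ x=-6 y=-1 heading=down
all 25 alternatives checked — unique.

straight(3), spin(left)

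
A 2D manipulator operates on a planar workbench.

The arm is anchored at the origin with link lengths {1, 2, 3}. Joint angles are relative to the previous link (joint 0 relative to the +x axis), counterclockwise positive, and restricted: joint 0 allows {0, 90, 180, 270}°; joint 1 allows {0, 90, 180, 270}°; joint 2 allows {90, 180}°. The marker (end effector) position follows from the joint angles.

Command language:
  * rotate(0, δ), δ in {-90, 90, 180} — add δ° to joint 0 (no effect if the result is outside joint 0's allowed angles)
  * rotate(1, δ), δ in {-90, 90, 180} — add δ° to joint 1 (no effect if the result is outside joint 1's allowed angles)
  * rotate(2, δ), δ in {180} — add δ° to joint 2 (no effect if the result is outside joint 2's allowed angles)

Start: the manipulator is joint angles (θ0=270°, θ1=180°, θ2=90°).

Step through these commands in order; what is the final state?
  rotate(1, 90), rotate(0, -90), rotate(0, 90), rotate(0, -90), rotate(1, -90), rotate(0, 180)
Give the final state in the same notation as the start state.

joint angles (θ0=0°, θ1=180°, θ2=90°)

from: joint angles (θ0=270°, θ1=180°, θ2=90°)
[1] after rotate(1, 90): joint angles (θ0=270°, θ1=270°, θ2=90°)
[2] after rotate(0, -90): joint angles (θ0=180°, θ1=270°, θ2=90°)
[3] after rotate(0, 90): joint angles (θ0=270°, θ1=270°, θ2=90°)
[4] after rotate(0, -90): joint angles (θ0=180°, θ1=270°, θ2=90°)
[5] after rotate(1, -90): joint angles (θ0=180°, θ1=180°, θ2=90°)
[6] after rotate(0, 180): joint angles (θ0=0°, θ1=180°, θ2=90°)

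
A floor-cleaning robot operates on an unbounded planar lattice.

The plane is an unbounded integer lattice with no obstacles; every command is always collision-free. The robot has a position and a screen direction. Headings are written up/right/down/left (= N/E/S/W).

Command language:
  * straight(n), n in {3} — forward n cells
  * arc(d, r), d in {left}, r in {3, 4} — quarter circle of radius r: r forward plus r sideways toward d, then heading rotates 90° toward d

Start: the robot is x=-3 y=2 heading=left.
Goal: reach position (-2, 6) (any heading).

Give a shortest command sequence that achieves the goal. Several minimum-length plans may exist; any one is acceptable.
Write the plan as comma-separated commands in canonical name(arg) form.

arc(left, 3), arc(left, 3), arc(left, 4), straight(3), arc(left, 3)

t0: x=-3 y=2 heading=left
1. arc(left, 3) → x=-6 y=-1 heading=down
2. arc(left, 3) → x=-3 y=-4 heading=right
3. arc(left, 4) → x=1 y=0 heading=up
4. straight(3) → x=1 y=3 heading=up
5. arc(left, 3) → x=-2 y=6 heading=left
no 4-step plan works, so 5 is optimal.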